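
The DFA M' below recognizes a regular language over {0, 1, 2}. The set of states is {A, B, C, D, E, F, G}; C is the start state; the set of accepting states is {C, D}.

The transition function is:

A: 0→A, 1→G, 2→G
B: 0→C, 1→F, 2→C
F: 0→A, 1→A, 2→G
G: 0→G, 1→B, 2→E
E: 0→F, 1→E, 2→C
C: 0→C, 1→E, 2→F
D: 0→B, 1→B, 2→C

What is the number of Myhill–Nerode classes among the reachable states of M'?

First remove the unreachable states {D}; 6 states remain.
P0 = {C} | {A,B,E,F,G}.
Split {A,B,E,F,G} by δ(·,0) → {A,E,F,G} and {B}.
Split {A,E,F,G} by δ(·,1) → {A,E,F} and {G}.
Refine {A,E,F} on symbol 1: members go to different blocks, giving {E,F} and {A}.
Refine {E,F} on symbol 0: members go to different blocks, giving {E} and {F}.
Stable partition: {C} | {E} | {B} | {G} | {A} | {F} — 6 equivalence classes.

6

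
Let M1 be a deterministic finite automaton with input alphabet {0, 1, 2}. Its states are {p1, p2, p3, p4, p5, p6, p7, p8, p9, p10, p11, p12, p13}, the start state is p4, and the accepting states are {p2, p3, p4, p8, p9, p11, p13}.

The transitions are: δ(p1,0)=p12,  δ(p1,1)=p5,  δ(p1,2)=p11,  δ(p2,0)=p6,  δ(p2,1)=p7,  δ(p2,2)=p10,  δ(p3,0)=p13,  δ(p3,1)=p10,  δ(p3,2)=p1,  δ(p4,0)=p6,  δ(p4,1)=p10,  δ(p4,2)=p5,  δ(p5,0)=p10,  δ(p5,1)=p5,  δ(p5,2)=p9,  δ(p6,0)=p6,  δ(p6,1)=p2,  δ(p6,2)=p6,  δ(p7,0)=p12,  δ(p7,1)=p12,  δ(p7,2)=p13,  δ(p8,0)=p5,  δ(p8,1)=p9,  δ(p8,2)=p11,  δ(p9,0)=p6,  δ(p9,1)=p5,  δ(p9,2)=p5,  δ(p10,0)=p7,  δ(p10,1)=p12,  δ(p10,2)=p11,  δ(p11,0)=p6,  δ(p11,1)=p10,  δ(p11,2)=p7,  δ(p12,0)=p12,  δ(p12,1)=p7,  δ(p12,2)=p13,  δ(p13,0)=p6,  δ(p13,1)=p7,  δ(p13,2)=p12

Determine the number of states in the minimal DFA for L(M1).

States {p1,p3,p8} cannot be reached from the start state, so discard them.
P0 = {p2,p4,p9,p11,p13} | {p5,p6,p7,p10,p12}.
On input 1, block {p5,p6,p7,p10,p12} splits into {p5,p7,p10,p12} and {p6}.
Stable partition: {p2,p4,p9,p11,p13} | {p5,p7,p10,p12} | {p6} — 3 equivalence classes.

3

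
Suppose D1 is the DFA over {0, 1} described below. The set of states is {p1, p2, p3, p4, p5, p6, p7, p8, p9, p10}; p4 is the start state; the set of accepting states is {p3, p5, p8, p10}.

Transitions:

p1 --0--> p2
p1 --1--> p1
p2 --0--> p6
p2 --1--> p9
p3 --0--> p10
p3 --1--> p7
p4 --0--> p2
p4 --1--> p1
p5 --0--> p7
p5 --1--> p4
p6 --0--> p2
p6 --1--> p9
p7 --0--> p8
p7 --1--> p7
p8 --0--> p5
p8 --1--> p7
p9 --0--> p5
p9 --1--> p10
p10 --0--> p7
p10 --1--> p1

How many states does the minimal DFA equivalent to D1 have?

6

First remove the unreachable states {p3}; 9 states remain.
P0 = {p5,p8,p10} | {p1,p2,p4,p6,p7,p9}.
On input 0, block {p5,p8,p10} splits into {p5,p10} and {p8}.
Split {p1,p2,p4,p6,p7,p9} by δ(·,0) → {p1,p2,p4,p6} and {p7} and {p9}.
Refine {p1,p2,p4,p6} on symbol 1: members go to different blocks, giving {p1,p4} and {p2,p6}.
No further refinement is possible. Final partition (6 blocks): {p5,p10} | {p1,p4} | {p8} | {p7} | {p9} | {p2,p6}.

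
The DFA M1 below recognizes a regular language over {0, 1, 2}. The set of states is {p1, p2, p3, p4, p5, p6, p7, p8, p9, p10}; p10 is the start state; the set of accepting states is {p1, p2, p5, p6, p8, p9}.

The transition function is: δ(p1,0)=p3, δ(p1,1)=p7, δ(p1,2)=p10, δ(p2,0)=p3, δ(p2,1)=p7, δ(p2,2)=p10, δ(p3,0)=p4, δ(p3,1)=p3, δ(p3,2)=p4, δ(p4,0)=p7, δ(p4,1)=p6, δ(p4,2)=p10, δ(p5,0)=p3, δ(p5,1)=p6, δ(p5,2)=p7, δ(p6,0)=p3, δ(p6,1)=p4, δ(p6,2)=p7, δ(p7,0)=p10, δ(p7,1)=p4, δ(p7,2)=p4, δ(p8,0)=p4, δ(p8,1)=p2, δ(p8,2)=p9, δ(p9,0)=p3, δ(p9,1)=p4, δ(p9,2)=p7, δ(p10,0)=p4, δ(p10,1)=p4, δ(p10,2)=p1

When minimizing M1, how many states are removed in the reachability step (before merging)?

4

No path from p10 leads to p2, p5, p8, p9; the other 6 states are all reachable.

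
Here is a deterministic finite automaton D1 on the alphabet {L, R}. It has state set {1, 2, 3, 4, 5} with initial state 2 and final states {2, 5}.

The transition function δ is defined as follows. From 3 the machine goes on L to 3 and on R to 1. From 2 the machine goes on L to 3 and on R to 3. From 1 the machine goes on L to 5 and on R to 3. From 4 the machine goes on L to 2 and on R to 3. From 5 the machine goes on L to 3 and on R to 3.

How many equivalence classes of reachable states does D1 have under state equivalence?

3

Reachable states from the start: {1,2,3,5}. Unreachable: {4} — drop them.
Start with accepting vs non-accepting: {2,5} | {1,3}.
Refine {1,3} on symbol L: members go to different blocks, giving {1} and {3}.
Stable partition: {2,5} | {1} | {3} — 3 equivalence classes.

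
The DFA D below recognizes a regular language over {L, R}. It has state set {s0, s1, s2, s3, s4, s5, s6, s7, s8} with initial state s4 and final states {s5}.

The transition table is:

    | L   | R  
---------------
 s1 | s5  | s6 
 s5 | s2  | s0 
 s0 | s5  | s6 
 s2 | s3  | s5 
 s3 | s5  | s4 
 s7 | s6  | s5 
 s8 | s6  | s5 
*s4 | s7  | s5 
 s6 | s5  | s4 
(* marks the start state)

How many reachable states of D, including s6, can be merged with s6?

Reachable states from the start: {s0,s2,s3,s4,s5,s6,s7}. Unreachable: {s1,s8} — drop them.
P0 = {s5} | {s0,s2,s3,s4,s6,s7}.
Refine {s0,s2,s3,s4,s6,s7} on symbol L: members go to different blocks, giving {s0,s3,s6} and {s2,s4,s7}.
Refine {s0,s3,s6} on symbol R: members go to different blocks, giving {s3,s6} and {s0}.
On input L, block {s2,s4,s7} splits into {s2,s7} and {s4}.
Stable partition: {s5} | {s3,s6} | {s2,s7} | {s0} | {s4} — 5 equivalence classes.
State s6 belongs to the block {s3,s6}, which has 2 states.

2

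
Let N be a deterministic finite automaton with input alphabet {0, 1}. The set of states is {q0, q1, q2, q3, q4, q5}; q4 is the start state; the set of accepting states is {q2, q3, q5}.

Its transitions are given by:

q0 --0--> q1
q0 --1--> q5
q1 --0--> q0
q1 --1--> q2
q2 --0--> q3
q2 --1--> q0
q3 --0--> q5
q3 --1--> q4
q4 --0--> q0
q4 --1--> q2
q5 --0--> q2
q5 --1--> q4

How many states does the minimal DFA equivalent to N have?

2

All states are reachable from the start state.
Initial partition by acceptance: {q2,q3,q5} | {q0,q1,q4}.
Stable partition: {q2,q3,q5} | {q0,q1,q4} — 2 equivalence classes.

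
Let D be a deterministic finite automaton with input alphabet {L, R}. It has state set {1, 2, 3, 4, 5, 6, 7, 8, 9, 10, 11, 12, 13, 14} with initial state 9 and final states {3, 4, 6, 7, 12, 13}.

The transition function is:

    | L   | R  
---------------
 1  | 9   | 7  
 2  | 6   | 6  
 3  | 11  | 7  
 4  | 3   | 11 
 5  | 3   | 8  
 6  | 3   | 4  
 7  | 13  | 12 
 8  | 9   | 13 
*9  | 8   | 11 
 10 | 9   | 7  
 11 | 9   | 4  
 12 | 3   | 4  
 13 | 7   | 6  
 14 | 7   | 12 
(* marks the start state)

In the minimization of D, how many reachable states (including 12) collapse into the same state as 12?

Reachable states from the start: {3,4,6,7,8,9,11,12,13}. Unreachable: {1,2,5,10,14} — drop them.
Start with accepting vs non-accepting: {3,4,6,7,12,13} | {8,9,11}.
On input L, block {3,4,6,7,12,13} splits into {4,6,7,12,13} and {3}.
On input L, block {4,6,7,12,13} splits into {4,6,12} and {7,13}.
Split {4,6,12} by δ(·,R) → {6,12} and {4}.
On input R, block {8,9,11} splits into {8} and {9} and {11}.
Stable partition: {6,12} | {8} | {3} | {7,13} | {4} | {9} | {11} — 7 equivalence classes.
The equivalence class containing 12 is {6,12}, of size 2.

2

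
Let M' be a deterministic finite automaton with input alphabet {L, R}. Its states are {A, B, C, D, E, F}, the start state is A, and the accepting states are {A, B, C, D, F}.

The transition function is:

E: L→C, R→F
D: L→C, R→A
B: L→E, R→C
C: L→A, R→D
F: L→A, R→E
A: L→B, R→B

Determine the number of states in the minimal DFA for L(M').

Initial partition by acceptance: {A,B,C,D,F} | {E}.
Split {A,B,C,D,F} by δ(·,L) → {A,C,D,F} and {B}.
Refine {A,C,D,F} on symbol L: members go to different blocks, giving {C,D,F} and {A}.
Refine {C,D,F} on symbol L: members go to different blocks, giving {C,F} and {D}.
On input R, block {C,F} splits into {C} and {F}.
No further refinement is possible. Final partition (6 blocks): {C} | {E} | {B} | {A} | {D} | {F}.

6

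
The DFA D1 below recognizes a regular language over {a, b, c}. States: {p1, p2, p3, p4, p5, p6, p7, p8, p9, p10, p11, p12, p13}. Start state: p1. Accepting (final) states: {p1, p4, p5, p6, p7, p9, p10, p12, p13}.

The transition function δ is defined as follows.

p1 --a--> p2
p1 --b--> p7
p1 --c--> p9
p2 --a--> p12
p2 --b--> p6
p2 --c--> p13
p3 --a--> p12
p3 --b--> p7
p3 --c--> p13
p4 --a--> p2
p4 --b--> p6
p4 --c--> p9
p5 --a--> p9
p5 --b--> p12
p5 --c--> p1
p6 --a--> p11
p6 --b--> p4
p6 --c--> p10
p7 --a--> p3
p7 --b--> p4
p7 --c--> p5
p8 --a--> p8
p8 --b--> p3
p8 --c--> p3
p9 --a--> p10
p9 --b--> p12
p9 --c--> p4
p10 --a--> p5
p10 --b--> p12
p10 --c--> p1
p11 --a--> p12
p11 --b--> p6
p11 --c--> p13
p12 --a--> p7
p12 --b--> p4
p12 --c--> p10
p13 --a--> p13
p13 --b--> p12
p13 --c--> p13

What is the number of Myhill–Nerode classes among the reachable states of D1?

States {p8} cannot be reached from the start state, so discard them.
Start with accepting vs non-accepting: {p1,p4,p5,p6,p7,p9,p10,p12,p13} | {p2,p3,p11}.
Refine {p1,p4,p5,p6,p7,p9,p10,p12,p13} on symbol a: members go to different blocks, giving {p5,p9,p10,p12,p13} and {p1,p4,p6,p7}.
On input a, block {p5,p9,p10,p12,p13} splits into {p5,p9,p10,p13} and {p12}.
Split {p5,p9,p10,p13} by δ(·,c) → {p5,p9,p10} and {p13}.
The partition is now stable with 5 blocks: {p5,p9,p10} | {p2,p3,p11} | {p1,p4,p6,p7} | {p12} | {p13}.

5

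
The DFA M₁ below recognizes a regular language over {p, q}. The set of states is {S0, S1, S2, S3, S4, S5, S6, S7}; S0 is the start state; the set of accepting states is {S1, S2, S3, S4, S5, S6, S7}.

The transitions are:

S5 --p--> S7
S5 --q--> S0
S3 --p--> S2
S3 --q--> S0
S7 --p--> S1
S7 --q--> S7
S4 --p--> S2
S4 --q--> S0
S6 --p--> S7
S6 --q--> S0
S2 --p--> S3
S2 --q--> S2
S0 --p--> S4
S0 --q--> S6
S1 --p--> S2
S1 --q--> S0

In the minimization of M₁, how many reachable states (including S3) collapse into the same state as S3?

4

Reachable states from the start: {S0,S1,S2,S3,S4,S6,S7}. Unreachable: {S5} — drop them.
P0 = {S1,S2,S3,S4,S6,S7} | {S0}.
Refine {S1,S2,S3,S4,S6,S7} on symbol q: members go to different blocks, giving {S1,S3,S4,S6} and {S2,S7}.
No further refinement is possible. Final partition (3 blocks): {S1,S3,S4,S6} | {S0} | {S2,S7}.
State S3 belongs to the block {S1,S3,S4,S6}, which has 4 states.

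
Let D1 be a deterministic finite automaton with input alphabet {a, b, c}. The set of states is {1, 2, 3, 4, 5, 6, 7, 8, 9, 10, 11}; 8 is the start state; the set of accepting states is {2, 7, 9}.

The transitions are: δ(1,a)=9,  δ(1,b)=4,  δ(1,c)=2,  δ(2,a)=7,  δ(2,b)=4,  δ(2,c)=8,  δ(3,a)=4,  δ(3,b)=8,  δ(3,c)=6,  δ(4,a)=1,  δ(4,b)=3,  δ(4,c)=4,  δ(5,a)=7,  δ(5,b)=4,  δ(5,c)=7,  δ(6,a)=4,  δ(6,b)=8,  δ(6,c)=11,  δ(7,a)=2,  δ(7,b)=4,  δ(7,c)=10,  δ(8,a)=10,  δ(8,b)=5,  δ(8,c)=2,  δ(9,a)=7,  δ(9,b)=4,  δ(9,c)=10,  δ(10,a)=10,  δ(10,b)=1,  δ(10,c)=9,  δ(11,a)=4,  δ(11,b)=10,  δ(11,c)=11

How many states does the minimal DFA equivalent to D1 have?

All states are reachable from the start state.
P0 = {2,7,9} | {1,3,4,5,6,8,10,11}.
On input a, block {1,3,4,5,6,8,10,11} splits into {3,4,6,8,10,11} and {1,5}.
Refine {3,4,6,8,10,11} on symbol a: members go to different blocks, giving {3,6,8,10,11} and {4}.
Refine {3,6,8,10,11} on symbol a: members go to different blocks, giving {3,6,11} and {8,10}.
Stable partition: {2,7,9} | {3,6,11} | {1,5} | {4} | {8,10} — 5 equivalence classes.

5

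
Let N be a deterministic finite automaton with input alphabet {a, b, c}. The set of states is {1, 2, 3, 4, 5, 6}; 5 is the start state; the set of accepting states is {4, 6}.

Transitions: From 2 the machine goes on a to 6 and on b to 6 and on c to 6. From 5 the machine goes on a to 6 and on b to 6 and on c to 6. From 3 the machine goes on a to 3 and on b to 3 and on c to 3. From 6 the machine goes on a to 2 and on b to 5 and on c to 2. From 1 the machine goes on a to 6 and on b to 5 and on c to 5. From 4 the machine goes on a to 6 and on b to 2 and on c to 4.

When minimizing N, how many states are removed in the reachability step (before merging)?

Starting at 5 and following transitions, the reachable set is {2, 5, 6}. That leaves 1, 3, 4 unreachable — 3 in total.

3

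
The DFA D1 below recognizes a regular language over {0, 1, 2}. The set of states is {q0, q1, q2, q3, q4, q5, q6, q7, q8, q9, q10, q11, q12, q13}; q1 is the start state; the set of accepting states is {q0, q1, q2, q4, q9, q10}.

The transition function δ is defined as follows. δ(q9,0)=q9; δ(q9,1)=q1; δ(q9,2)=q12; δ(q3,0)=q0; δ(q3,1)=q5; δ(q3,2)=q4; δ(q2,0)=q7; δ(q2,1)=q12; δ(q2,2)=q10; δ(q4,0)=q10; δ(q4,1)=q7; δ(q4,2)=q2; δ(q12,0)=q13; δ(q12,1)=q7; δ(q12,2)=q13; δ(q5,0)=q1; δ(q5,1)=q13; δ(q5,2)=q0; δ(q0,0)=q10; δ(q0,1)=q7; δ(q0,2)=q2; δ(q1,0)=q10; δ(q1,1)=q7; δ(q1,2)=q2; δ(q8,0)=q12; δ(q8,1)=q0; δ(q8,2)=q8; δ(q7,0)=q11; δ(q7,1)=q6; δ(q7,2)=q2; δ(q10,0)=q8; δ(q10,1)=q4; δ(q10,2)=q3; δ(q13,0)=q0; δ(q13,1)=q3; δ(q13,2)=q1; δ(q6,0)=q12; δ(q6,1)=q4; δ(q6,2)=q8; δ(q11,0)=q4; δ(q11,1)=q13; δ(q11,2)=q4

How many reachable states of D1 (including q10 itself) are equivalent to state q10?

1

First remove the unreachable states {q9}; 13 states remain.
P0 = {q0,q1,q2,q4,q10} | {q3,q5,q6,q7,q8,q11,q12,q13}.
On input 0, block {q0,q1,q2,q4,q10} splits into {q0,q1,q4} and {q2,q10}.
Split {q3,q5,q6,q7,q8,q11,q12,q13} by δ(·,0) → {q3,q5,q11,q13} and {q6,q7,q8,q12}.
On input 1, block {q2,q10} splits into {q2} and {q10}.
On input 0, block {q6,q7,q8,q12} splits into {q6,q8} and {q7,q12}.
Refine {q7,q12} on symbol 1: members go to different blocks, giving {q7} and {q12}.
The partition is now stable with 7 blocks: {q0,q1,q4} | {q3,q5,q11,q13} | {q2} | {q6,q8} | {q10} | {q7} | {q12}.
State q10 belongs to the block {q10}, which has 1 states.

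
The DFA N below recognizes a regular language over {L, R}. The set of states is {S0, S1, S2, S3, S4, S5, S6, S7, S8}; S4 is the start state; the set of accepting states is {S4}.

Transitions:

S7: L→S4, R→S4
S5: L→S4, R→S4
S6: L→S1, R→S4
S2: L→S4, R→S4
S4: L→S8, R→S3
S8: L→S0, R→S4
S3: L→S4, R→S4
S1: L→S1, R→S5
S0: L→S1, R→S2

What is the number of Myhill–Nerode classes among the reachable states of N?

Reachable states from the start: {S0,S1,S2,S3,S4,S5,S8}. Unreachable: {S6,S7} — drop them.
P0 = {S4} | {S0,S1,S2,S3,S5,S8}.
On input L, block {S0,S1,S2,S3,S5,S8} splits into {S0,S1,S8} and {S2,S3,S5}.
Refine {S0,S1,S8} on symbol R: members go to different blocks, giving {S0,S1} and {S8}.
Stable partition: {S4} | {S0,S1} | {S2,S3,S5} | {S8} — 4 equivalence classes.

4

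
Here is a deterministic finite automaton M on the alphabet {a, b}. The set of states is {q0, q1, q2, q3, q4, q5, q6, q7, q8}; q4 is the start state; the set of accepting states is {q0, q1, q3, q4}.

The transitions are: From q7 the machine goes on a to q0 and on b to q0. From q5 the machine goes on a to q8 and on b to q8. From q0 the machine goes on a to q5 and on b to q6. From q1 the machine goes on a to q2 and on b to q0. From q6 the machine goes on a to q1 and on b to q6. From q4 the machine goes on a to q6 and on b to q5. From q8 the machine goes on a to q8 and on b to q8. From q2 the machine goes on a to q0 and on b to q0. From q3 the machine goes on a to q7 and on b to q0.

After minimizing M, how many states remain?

First remove the unreachable states {q3,q7}; 7 states remain.
Initial partition by acceptance: {q0,q1,q4} | {q2,q5,q6,q8}.
On input b, block {q0,q1,q4} splits into {q0,q4} and {q1}.
Split {q2,q5,q6,q8} by δ(·,a) → {q5,q8} and {q2} and {q6}.
Split {q0,q4} by δ(·,a) → {q0} and {q4}.
Stable partition: {q0} | {q5,q8} | {q1} | {q2} | {q6} | {q4} — 6 equivalence classes.

6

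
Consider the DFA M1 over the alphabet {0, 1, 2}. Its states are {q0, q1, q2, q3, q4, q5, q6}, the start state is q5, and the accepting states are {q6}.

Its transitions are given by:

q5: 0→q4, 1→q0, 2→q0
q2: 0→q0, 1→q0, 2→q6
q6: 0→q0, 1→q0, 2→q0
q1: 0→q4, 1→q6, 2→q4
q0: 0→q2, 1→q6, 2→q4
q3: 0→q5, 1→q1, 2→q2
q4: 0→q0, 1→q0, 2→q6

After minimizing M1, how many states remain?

4

First remove the unreachable states {q1,q3}; 5 states remain.
Initial partition by acceptance: {q6} | {q0,q2,q4,q5}.
On input 1, block {q0,q2,q4,q5} splits into {q2,q4,q5} and {q0}.
Refine {q2,q4,q5} on symbol 0: members go to different blocks, giving {q2,q4} and {q5}.
No further refinement is possible. Final partition (4 blocks): {q6} | {q2,q4} | {q0} | {q5}.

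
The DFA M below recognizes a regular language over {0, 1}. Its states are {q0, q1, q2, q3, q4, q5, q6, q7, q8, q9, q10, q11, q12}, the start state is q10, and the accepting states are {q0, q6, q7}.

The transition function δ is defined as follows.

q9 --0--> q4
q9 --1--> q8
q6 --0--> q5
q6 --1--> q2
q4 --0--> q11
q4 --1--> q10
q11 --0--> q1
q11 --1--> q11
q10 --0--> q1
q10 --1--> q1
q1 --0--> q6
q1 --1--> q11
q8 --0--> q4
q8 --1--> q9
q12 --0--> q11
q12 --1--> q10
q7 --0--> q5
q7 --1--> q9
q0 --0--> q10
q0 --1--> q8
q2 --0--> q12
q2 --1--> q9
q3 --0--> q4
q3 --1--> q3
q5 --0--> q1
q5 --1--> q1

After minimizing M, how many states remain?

Reachable states from the start: {q1,q2,q4,q5,q6,q8,q9,q10,q11,q12}. Unreachable: {q0,q3,q7} — drop them.
P0 = {q6} | {q1,q2,q4,q5,q8,q9,q10,q11,q12}.
Split {q1,q2,q4,q5,q8,q9,q10,q11,q12} by δ(·,0) → {q2,q4,q5,q8,q9,q10,q11,q12} and {q1}.
Split {q2,q4,q5,q8,q9,q10,q11,q12} by δ(·,0) → {q2,q4,q8,q9,q12} and {q5,q10,q11}.
Split {q2,q4,q8,q9,q12} by δ(·,0) → {q2,q8,q9} and {q4,q12}.
On input 1, block {q5,q10,q11} splits into {q5,q10} and {q11}.
Stable partition: {q6} | {q2,q8,q9} | {q1} | {q5,q10} | {q4,q12} | {q11} — 6 equivalence classes.

6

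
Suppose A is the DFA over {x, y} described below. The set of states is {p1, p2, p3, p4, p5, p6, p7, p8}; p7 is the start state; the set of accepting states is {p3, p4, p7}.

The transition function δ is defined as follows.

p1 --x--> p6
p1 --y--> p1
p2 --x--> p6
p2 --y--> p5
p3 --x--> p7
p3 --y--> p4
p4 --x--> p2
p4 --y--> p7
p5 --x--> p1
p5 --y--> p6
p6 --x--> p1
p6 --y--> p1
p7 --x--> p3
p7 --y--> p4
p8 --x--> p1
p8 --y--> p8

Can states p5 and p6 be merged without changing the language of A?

Reachable states from the start: {p1,p2,p3,p4,p5,p6,p7}. Unreachable: {p8} — drop them.
Start with accepting vs non-accepting: {p3,p4,p7} | {p1,p2,p5,p6}.
Refine {p3,p4,p7} on symbol x: members go to different blocks, giving {p3,p7} and {p4}.
Stable partition: {p3,p7} | {p1,p2,p5,p6} | {p4} — 3 equivalence classes.
p5 and p6 lie in the same block of the stable partition, so they are equivalent — no string distinguishes them.

Yes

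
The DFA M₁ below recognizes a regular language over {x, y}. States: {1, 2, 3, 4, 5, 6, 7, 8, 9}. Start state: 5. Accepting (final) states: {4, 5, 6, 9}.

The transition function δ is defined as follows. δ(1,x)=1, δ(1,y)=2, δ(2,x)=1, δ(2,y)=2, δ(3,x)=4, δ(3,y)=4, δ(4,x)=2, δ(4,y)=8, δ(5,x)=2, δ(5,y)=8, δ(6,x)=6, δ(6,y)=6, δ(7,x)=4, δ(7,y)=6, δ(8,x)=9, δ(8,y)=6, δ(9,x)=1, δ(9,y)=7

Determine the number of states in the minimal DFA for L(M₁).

States {3} cannot be reached from the start state, so discard them.
P0 = {4,5,6,9} | {1,2,7,8}.
Split {4,5,6,9} by δ(·,x) → {4,5,9} and {6}.
Split {1,2,7,8} by δ(·,x) → {1,2} and {7,8}.
Stable partition: {4,5,9} | {1,2} | {6} | {7,8} — 4 equivalence classes.

4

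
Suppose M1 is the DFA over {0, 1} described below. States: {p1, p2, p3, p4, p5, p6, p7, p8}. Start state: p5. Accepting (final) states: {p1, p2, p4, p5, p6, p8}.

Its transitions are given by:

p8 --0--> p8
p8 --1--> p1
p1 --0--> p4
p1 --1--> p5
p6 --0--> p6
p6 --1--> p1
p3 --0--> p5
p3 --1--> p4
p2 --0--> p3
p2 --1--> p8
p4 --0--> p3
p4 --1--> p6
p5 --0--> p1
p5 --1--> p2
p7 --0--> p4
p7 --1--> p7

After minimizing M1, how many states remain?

5

First remove the unreachable states {p7}; 7 states remain.
Initial partition by acceptance: {p1,p2,p4,p5,p6,p8} | {p3}.
On input 0, block {p1,p2,p4,p5,p6,p8} splits into {p1,p5,p6,p8} and {p2,p4}.
Refine {p1,p5,p6,p8} on symbol 0: members go to different blocks, giving {p5,p6,p8} and {p1}.
On input 0, block {p5,p6,p8} splits into {p6,p8} and {p5}.
Stable partition: {p6,p8} | {p3} | {p2,p4} | {p1} | {p5} — 5 equivalence classes.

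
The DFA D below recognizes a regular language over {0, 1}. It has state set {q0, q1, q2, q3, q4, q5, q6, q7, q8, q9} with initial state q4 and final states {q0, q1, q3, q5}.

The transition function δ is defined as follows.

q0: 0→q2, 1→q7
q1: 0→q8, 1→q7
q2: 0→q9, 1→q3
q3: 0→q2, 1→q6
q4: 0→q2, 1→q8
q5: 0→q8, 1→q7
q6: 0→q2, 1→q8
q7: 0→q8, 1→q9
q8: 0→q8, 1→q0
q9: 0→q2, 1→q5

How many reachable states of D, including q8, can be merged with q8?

First remove the unreachable states {q1}; 9 states remain.
Initial partition by acceptance: {q0,q3,q5} | {q2,q4,q6,q7,q8,q9}.
On input 1, block {q2,q4,q6,q7,q8,q9} splits into {q2,q8,q9} and {q4,q6,q7}.
Stable partition: {q0,q3,q5} | {q2,q8,q9} | {q4,q6,q7} — 3 equivalence classes.
The equivalence class containing q8 is {q2,q8,q9}, of size 3.

3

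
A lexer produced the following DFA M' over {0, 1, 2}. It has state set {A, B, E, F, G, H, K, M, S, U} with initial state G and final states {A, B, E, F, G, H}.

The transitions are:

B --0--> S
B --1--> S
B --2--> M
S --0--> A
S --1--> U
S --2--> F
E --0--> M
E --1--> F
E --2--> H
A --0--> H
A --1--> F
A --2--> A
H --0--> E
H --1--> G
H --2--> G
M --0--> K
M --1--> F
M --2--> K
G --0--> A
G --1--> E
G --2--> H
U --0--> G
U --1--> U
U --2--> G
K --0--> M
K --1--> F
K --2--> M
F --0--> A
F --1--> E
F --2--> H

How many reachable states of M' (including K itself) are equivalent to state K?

2

States {B,S,U} cannot be reached from the start state, so discard them.
Initial partition by acceptance: {A,E,F,G,H} | {K,M}.
On input 0, block {A,E,F,G,H} splits into {A,F,G,H} and {E}.
On input 0, block {A,F,G,H} splits into {A,F,G} and {H}.
Split {A,F,G} by δ(·,0) → {F,G} and {A}.
No further refinement is possible. Final partition (5 blocks): {F,G} | {K,M} | {E} | {H} | {A}.
The equivalence class containing K is {K,M}, of size 2.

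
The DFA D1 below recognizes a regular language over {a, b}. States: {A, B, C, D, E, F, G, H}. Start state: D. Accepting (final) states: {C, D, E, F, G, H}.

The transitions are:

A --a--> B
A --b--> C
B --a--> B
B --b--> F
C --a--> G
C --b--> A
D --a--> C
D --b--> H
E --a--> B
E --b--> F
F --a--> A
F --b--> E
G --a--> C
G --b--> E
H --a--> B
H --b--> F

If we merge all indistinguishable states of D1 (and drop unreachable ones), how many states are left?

Every state is reachable, so we keep all 8.
Start with accepting vs non-accepting: {C,D,E,F,G,H} | {A,B}.
On input a, block {C,D,E,F,G,H} splits into {C,D,G} and {E,F,H}.
On input b, block {C,D,G} splits into {D,G} and {C}.
On input b, block {A,B} splits into {A} and {B}.
On input a, block {E,F,H} splits into {E,H} and {F}.
Stable partition: {D,G} | {A} | {E,H} | {C} | {B} | {F} — 6 equivalence classes.

6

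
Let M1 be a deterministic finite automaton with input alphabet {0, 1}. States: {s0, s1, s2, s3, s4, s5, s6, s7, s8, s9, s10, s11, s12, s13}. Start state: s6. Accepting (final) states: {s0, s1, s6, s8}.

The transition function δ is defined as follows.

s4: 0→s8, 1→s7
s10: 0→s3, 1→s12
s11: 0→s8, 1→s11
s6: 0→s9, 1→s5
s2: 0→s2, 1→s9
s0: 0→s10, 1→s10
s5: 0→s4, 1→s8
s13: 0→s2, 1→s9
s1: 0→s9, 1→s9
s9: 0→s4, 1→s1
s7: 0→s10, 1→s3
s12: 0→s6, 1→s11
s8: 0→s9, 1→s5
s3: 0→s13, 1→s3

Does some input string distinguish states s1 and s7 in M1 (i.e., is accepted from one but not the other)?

Yes

States {s0} cannot be reached from the start state, so discard them.
P0 = {s1,s6,s8} | {s2,s3,s4,s5,s7,s9,s10,s11,s12,s13}.
On input 0, block {s2,s3,s4,s5,s7,s9,s10,s11,s12,s13} splits into {s2,s3,s5,s7,s9,s10,s13} and {s4,s11,s12}.
On input 0, block {s2,s3,s5,s7,s9,s10,s13} splits into {s2,s3,s7,s10,s13} and {s5,s9}.
Refine {s2,s3,s7,s10,s13} on symbol 1: members go to different blocks, giving {s2,s13} and {s3,s7} and {s10}.
On input 1, block {s4,s11,s12} splits into {s11,s12} and {s4}.
Split {s3,s7} by δ(·,0) → {s3} and {s7}.
No further refinement is possible. Final partition (8 blocks): {s1,s6,s8} | {s2,s13} | {s11,s12} | {s5,s9} | {s3} | {s10} | {s4} | {s7}.
s1 and s7 end up in different blocks, so they are distinguishable. For instance, the string 'ε' is accepted from only s1.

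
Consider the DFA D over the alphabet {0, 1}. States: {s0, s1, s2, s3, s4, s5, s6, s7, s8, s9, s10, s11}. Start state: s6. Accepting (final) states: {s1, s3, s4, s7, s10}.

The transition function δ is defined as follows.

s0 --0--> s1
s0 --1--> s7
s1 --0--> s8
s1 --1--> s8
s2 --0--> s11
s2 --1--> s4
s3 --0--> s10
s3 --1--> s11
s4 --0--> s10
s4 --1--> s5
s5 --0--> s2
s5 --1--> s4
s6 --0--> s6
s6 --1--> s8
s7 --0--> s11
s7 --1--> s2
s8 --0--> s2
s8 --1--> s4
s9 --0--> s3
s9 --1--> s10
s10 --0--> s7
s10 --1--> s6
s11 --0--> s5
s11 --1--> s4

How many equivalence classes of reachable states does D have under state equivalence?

States {s0,s1,s3,s9} cannot be reached from the start state, so discard them.
Start with accepting vs non-accepting: {s4,s7,s10} | {s2,s5,s6,s8,s11}.
On input 0, block {s4,s7,s10} splits into {s4,s10} and {s7}.
Refine {s4,s10} on symbol 0: members go to different blocks, giving {s4} and {s10}.
Refine {s2,s5,s6,s8,s11} on symbol 1: members go to different blocks, giving {s2,s5,s8,s11} and {s6}.
No further refinement is possible. Final partition (5 blocks): {s4} | {s2,s5,s8,s11} | {s7} | {s10} | {s6}.

5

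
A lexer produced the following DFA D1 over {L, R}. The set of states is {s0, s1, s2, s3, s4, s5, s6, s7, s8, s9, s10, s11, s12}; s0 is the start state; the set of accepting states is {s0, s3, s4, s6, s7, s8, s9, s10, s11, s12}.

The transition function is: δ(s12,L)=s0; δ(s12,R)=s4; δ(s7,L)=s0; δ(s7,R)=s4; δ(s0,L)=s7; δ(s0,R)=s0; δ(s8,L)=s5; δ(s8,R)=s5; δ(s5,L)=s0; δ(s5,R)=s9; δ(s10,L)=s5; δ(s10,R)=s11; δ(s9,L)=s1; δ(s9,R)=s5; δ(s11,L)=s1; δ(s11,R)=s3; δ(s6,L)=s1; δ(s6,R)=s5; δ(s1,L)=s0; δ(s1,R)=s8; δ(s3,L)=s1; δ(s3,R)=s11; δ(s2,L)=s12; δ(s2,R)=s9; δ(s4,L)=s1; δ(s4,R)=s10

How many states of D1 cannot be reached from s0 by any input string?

3

BFS from s0 reaches {s0, s1, s3, s4, s5, s7, s8, s9, s10, s11}; the 3 state(s) s2, s6, s12 are never visited.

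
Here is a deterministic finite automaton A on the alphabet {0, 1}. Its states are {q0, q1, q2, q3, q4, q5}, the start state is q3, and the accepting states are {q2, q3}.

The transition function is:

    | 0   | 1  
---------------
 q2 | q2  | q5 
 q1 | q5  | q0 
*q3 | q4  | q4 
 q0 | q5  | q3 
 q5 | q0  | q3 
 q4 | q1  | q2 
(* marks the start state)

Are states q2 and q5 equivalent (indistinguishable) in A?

No

All states are reachable from the start state.
Start with accepting vs non-accepting: {q2,q3} | {q0,q1,q4,q5}.
On input 0, block {q2,q3} splits into {q2} and {q3}.
Split {q0,q1,q4,q5} by δ(·,1) → {q0,q5} and {q1} and {q4}.
The partition is now stable with 5 blocks: {q2} | {q0,q5} | {q3} | {q1} | {q4}.
q2 and q5 end up in different blocks, so they are distinguishable. For instance, the string 'ε' is accepted from only q2.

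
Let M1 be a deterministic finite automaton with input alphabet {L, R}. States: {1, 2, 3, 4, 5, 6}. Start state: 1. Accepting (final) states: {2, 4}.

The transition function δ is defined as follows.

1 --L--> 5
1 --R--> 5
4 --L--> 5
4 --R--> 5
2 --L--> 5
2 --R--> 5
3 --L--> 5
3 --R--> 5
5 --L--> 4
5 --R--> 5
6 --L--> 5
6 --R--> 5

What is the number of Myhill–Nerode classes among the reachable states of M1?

3

States {2,3,6} cannot be reached from the start state, so discard them.
Start with accepting vs non-accepting: {4} | {1,5}.
On input L, block {1,5} splits into {1} and {5}.
Stable partition: {4} | {1} | {5} — 3 equivalence classes.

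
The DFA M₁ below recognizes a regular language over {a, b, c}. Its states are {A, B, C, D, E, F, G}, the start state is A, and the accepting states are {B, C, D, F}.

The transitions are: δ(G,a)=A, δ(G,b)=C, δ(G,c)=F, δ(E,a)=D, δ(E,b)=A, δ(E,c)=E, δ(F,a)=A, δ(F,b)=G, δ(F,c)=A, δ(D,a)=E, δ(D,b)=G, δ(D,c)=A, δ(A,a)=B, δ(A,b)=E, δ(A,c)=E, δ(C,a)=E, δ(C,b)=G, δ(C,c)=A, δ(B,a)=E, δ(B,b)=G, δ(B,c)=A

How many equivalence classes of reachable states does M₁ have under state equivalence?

P0 = {B,C,D,F} | {A,E,G}.
Split {A,E,G} by δ(·,a) → {A,E} and {G}.
The partition is now stable with 3 blocks: {B,C,D,F} | {A,E} | {G}.

3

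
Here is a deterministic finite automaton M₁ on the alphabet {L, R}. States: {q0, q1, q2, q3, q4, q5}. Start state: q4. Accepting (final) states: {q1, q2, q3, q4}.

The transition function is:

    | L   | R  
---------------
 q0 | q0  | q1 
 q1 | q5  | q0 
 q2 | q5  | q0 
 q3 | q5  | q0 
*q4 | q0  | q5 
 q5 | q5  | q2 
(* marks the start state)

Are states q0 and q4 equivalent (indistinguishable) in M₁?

States {q3} cannot be reached from the start state, so discard them.
Initial partition by acceptance: {q1,q2,q4} | {q0,q5}.
Stable partition: {q1,q2,q4} | {q0,q5} — 2 equivalence classes.
q0 and q4 end up in different blocks, so they are distinguishable. For instance, the string 'ε' is accepted from only q4.

No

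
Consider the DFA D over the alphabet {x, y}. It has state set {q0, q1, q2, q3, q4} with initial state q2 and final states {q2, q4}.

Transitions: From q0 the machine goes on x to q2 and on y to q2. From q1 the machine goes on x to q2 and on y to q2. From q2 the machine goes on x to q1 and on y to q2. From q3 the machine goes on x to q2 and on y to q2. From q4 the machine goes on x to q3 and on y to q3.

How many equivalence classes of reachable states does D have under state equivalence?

2

Reachable states from the start: {q1,q2}. Unreachable: {q0,q3,q4} — drop them.
Start with accepting vs non-accepting: {q2} | {q1}.
No further refinement is possible. Final partition (2 blocks): {q2} | {q1}.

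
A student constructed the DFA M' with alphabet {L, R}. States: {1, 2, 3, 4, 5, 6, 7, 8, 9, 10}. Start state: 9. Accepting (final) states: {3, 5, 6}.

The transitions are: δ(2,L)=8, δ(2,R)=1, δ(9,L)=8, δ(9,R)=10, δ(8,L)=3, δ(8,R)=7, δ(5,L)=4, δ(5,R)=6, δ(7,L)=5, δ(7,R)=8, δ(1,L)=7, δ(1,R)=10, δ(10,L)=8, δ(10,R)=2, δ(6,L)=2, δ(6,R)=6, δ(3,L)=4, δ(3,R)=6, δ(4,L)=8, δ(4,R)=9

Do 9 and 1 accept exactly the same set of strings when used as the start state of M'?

Every state is reachable, so we keep all 10.
Start with accepting vs non-accepting: {3,5,6} | {1,2,4,7,8,9,10}.
Split {1,2,4,7,8,9,10} by δ(·,L) → {1,2,4,9,10} and {7,8}.
No further refinement is possible. Final partition (3 blocks): {3,5,6} | {1,2,4,9,10} | {7,8}.
9 and 1 lie in the same block of the stable partition, so they are equivalent — no string distinguishes them.

Yes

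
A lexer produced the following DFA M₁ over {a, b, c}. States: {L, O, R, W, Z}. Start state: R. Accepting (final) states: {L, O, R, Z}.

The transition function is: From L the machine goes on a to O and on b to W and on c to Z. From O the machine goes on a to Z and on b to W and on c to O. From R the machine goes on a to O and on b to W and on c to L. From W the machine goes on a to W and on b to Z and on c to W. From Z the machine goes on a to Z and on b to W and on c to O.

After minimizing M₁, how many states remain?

2

Start with accepting vs non-accepting: {L,O,R,Z} | {W}.
The partition is now stable with 2 blocks: {L,O,R,Z} | {W}.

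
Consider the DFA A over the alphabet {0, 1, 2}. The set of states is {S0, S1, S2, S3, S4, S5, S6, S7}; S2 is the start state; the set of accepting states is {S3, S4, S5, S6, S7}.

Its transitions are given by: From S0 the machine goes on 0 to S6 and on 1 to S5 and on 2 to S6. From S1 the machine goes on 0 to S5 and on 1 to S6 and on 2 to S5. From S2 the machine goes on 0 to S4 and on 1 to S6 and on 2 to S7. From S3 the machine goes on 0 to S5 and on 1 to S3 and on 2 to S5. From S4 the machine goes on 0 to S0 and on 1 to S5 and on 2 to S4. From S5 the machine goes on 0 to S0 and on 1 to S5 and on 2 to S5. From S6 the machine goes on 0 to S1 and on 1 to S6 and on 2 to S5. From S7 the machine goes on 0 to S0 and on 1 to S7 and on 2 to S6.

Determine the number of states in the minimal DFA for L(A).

2

States {S3} cannot be reached from the start state, so discard them.
P0 = {S4,S5,S6,S7} | {S0,S1,S2}.
No further refinement is possible. Final partition (2 blocks): {S4,S5,S6,S7} | {S0,S1,S2}.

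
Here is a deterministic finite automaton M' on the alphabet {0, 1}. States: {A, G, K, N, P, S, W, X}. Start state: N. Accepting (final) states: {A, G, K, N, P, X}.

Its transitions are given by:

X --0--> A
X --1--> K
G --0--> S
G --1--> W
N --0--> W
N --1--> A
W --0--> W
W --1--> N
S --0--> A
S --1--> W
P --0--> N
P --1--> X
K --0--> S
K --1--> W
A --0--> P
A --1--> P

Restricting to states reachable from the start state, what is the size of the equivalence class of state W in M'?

States {G} cannot be reached from the start state, so discard them.
Start with accepting vs non-accepting: {A,K,N,P,X} | {S,W}.
On input 0, block {A,K,N,P,X} splits into {A,P,X} and {K,N}.
On input 0, block {A,P,X} splits into {A,X} and {P}.
On input 0, block {A,X} splits into {A} and {X}.
Refine {S,W} on symbol 0: members go to different blocks, giving {S} and {W}.
Refine {K,N} on symbol 0: members go to different blocks, giving {N} and {K}.
The partition is now stable with 7 blocks: {A} | {S} | {N} | {P} | {X} | {W} | {K}.
State W belongs to the block {W}, which has 1 states.

1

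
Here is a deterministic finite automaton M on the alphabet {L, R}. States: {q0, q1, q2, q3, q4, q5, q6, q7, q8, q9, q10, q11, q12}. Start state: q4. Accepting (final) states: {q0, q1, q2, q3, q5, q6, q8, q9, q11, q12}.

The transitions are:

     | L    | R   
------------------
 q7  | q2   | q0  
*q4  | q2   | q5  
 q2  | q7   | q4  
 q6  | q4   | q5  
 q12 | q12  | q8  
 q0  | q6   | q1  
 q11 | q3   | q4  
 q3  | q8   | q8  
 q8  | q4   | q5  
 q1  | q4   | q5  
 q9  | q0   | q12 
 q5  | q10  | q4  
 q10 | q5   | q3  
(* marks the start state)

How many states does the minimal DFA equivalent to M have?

5

States {q9,q11,q12} cannot be reached from the start state, so discard them.
Initial partition by acceptance: {q0,q1,q2,q3,q5,q6,q8} | {q4,q7,q10}.
Split {q0,q1,q2,q3,q5,q6,q8} by δ(·,L) → {q1,q2,q5,q6,q8} and {q0,q3}.
On input R, block {q1,q2,q5,q6,q8} splits into {q1,q6,q8} and {q2,q5}.
Refine {q4,q7,q10} on symbol R: members go to different blocks, giving {q7,q10} and {q4}.
No further refinement is possible. Final partition (5 blocks): {q1,q6,q8} | {q7,q10} | {q0,q3} | {q2,q5} | {q4}.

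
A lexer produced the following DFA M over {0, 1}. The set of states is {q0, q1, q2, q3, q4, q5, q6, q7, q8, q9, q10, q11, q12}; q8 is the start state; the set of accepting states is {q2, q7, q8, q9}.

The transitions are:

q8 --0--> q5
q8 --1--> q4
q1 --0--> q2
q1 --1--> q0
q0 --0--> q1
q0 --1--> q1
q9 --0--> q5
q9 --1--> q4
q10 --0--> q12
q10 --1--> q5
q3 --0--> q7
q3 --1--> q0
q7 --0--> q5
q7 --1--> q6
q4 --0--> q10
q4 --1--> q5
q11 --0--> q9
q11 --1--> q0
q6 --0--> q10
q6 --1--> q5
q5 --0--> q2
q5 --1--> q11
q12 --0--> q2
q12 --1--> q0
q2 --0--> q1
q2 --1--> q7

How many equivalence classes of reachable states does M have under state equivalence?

8

First remove the unreachable states {q3}; 12 states remain.
Initial partition by acceptance: {q2,q7,q8,q9} | {q0,q1,q4,q5,q6,q10,q11,q12}.
Refine {q2,q7,q8,q9} on symbol 1: members go to different blocks, giving {q7,q8,q9} and {q2}.
Refine {q0,q1,q4,q5,q6,q10,q11,q12} on symbol 0: members go to different blocks, giving {q0,q4,q6,q10} and {q1,q5,q12} and {q11}.
Refine {q0,q4,q6,q10} on symbol 0: members go to different blocks, giving {q0,q10} and {q4,q6}.
On input 1, block {q1,q5,q12} splits into {q1,q12} and {q5}.
Split {q0,q10} by δ(·,1) → {q0} and {q10}.
Stable partition: {q7,q8,q9} | {q0} | {q2} | {q1,q12} | {q11} | {q4,q6} | {q5} | {q10} — 8 equivalence classes.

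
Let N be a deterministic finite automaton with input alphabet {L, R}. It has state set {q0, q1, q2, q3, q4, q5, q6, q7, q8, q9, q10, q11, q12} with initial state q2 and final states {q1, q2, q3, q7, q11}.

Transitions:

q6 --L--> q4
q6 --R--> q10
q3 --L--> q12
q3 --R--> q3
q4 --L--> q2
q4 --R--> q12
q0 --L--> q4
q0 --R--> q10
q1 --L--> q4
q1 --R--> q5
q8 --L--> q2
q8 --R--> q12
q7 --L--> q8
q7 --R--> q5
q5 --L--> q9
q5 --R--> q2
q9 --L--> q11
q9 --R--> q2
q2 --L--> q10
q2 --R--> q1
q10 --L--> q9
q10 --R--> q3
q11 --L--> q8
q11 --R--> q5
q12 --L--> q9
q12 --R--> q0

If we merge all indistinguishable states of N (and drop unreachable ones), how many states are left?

Reachable states from the start: {q0,q1,q2,q3,q4,q5,q8,q9,q10,q11,q12}. Unreachable: {q6,q7} — drop them.
Start with accepting vs non-accepting: {q1,q2,q3,q11} | {q0,q4,q5,q8,q9,q10,q12}.
On input R, block {q1,q2,q3,q11} splits into {q1,q11} and {q2,q3}.
On input L, block {q0,q4,q5,q8,q9,q10,q12} splits into {q0,q5,q10,q12} and {q4,q8} and {q9}.
Split {q0,q5,q10,q12} by δ(·,L) → {q5,q10,q12} and {q0}.
On input R, block {q5,q10,q12} splits into {q5,q10} and {q12}.
Split {q2,q3} by δ(·,L) → {q2} and {q3}.
Refine {q5,q10} on symbol R: members go to different blocks, giving {q5} and {q10}.
The partition is now stable with 9 blocks: {q1,q11} | {q5} | {q2} | {q4,q8} | {q9} | {q0} | {q12} | {q3} | {q10}.

9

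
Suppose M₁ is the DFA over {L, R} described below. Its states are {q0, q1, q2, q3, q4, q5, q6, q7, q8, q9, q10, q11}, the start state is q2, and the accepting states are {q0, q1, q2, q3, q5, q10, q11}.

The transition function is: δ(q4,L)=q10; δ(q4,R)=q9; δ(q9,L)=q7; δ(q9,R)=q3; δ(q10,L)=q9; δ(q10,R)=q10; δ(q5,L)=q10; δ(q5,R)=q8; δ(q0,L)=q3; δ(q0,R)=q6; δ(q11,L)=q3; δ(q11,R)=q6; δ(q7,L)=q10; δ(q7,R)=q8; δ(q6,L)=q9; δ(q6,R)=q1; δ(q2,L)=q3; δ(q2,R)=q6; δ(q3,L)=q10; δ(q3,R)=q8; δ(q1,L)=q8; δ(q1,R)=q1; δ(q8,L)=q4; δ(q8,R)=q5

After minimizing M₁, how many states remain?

States {q0,q11} cannot be reached from the start state, so discard them.
P0 = {q1,q2,q3,q5,q10} | {q4,q6,q7,q8,q9}.
Refine {q1,q2,q3,q5,q10} on symbol L: members go to different blocks, giving {q2,q3,q5} and {q1,q10}.
Refine {q2,q3,q5} on symbol L: members go to different blocks, giving {q3,q5} and {q2}.
Split {q4,q6,q7,q8,q9} by δ(·,L) → {q6,q8,q9} and {q4,q7}.
On input L, block {q6,q8,q9} splits into {q8,q9} and {q6}.
Stable partition: {q3,q5} | {q8,q9} | {q1,q10} | {q2} | {q4,q7} | {q6} — 6 equivalence classes.

6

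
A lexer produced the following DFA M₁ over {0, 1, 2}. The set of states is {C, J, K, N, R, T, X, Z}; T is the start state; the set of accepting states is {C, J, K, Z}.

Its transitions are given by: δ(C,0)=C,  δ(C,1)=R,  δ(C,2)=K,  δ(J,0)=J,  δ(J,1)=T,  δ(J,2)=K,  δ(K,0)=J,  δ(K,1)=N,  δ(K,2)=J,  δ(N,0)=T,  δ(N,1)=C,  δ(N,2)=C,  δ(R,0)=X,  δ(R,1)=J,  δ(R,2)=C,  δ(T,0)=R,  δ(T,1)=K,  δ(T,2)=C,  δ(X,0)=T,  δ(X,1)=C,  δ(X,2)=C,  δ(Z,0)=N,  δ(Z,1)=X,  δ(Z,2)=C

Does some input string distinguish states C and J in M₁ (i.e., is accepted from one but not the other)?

No

First remove the unreachable states {Z}; 7 states remain.
P0 = {C,J,K} | {N,R,T,X}.
The partition is now stable with 2 blocks: {C,J,K} | {N,R,T,X}.
C and J lie in the same block of the stable partition, so they are equivalent — no string distinguishes them.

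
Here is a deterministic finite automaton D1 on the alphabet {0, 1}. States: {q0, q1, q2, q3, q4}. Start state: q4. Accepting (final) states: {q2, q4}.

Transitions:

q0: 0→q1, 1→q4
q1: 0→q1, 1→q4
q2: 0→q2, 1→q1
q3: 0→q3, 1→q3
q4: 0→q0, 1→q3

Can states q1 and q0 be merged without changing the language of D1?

Yes

States {q2} cannot be reached from the start state, so discard them.
Initial partition by acceptance: {q4} | {q0,q1,q3}.
Split {q0,q1,q3} by δ(·,1) → {q0,q1} and {q3}.
Stable partition: {q4} | {q0,q1} | {q3} — 3 equivalence classes.
q1 and q0 lie in the same block of the stable partition, so they are equivalent — no string distinguishes them.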